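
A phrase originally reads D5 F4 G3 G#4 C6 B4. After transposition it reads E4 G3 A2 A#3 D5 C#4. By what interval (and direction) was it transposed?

down a minor seventh

Take the first pair: D5 → E4. D to E spans 7 letter names, so the interval is some kind of seventh.
E4 to D5 is 10 semitones, which makes it a minor seventh; the second version is lower, so the direction is down.
Checking another pair — B4 → C#4 — gives the same interval.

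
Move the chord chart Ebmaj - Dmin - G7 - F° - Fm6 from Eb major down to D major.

Eb major down to D major is a minor second; each chord root moves by that interval while the quality stays the same.
Ebmaj: root Eb down a minor second → D, giving Dmaj.
Dmin: root D down a minor second → C#, giving C#min.
G7: root G down a minor second → F#, giving F#7.
F°: root F down a minor second → E, giving E°.
Fm6: root F down a minor second → E, giving Em6.

Dmaj C#min F#7 E° Em6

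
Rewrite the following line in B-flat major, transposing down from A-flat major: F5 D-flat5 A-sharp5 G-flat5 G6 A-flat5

From A-flat down to B-flat is a minor seventh; apply that to each pitch.
F5 → G4
Db5 → Eb4
A#5 → B#4
Gb5 → Ab4
G6 → A5
Ab5 → Bb4

G4 Eb4 B#4 Ab4 A5 Bb4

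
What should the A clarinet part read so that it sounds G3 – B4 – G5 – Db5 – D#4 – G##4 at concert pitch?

The A clarinet sounds a minor third below written, so the written part must be a minor third above concert — transpose each note up.
G3 → Bb3
B4 → D5
G5 → Bb5
Db5 → Fb5
D#4 → F#4
G##4 → B#4

Bb3 D5 Bb5 Fb5 F#4 B#4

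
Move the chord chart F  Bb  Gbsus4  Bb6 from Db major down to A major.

Db major down to A major is a diminished fourth; each chord root moves by that interval while the quality stays the same.
F: root F down a diminished fourth → C#, giving C#.
Bb: root Bb down a diminished fourth → F#, giving F#.
Gbsus4: root Gb down a diminished fourth → D, giving Dsus4.
Bb6: root Bb down a diminished fourth → F#, giving F#6.

C# F# Dsus4 F#6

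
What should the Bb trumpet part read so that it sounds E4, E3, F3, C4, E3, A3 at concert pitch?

Written C4 sounds as Bb3 on the Bb trumpet, so concert pitches are written a major second up.
E4 → F#4
E3 → F#3
F3 → G3
C4 → D4
E3 → F#3
A3 → B3

F#4 F#3 G3 D4 F#3 B3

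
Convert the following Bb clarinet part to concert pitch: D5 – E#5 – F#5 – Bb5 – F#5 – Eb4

C5 D#5 E5 Ab5 E5 Db4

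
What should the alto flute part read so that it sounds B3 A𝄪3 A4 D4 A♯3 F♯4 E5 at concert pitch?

E4 D##4 D5 G4 D#4 B4 A5

The alto flute sounds a perfect fourth below written, so the written part must be a perfect fourth above concert — transpose each note up.
B3 → E4
A##3 → D##4
A4 → D5
D4 → G4
A#3 → D#4
F#4 → B4
E5 → A5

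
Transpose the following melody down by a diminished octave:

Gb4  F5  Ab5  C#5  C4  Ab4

Gb4 gives G3
F5 gives F#4
Ab5 gives A4
C#5 gives C##4
C4 gives C#3
Ab4 gives A3

G3 F#4 A4 C##4 C#3 A3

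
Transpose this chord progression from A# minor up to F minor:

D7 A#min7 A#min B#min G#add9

A# minor up to F minor is a diminished sixth; each chord root moves by that interval while the quality stays the same.
D7: root D up a diminished sixth → Bbb, giving Bbb7.
A#min7: root A# up a diminished sixth → F, giving Fmin7.
A#min: root A# up a diminished sixth → F, giving Fmin.
B#min: root B# up a diminished sixth → G, giving Gmin.
G#add9: root G# up a diminished sixth → Eb, giving Ebadd9.

Bbb7 Fmin7 Fmin Gmin Ebadd9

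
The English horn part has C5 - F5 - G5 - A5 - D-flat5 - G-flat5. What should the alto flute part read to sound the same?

Bb4 Eb5 F5 G5 Cb5 Fb5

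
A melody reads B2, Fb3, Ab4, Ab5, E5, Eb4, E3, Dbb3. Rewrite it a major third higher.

B2 to D#3
Fb3 to Ab3
Ab4 to C5
Ab5 to C6
E5 to G#5
Eb4 to G4
E3 to G#3
Dbb3 to Fb3

D#3 Ab3 C5 C6 G#5 G4 G#3 Fb3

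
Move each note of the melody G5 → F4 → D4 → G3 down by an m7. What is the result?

A4 G3 E3 A2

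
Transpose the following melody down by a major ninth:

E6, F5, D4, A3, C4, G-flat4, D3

D5 Eb4 C3 G2 Bb2 Fb3 C2

E6 gives D5
F5 gives Eb4
D4 gives C3
A3 gives G2
C4 gives Bb2
Gb4 gives Fb3
D3 gives C2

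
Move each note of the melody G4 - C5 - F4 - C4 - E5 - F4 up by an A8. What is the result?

G#5 C#6 F#5 C#5 E#6 F#5

G4 → G#5
C5 → C#6
F4 → F#5
C4 → C#5
E5 → E#6
F4 → F#5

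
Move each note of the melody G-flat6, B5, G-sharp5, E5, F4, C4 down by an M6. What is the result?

Gb6 becomes Bbb5
B5 becomes D5
G#5 becomes B4
E5 becomes G4
F4 becomes Ab3
C4 becomes Eb3

Bbb5 D5 B4 G4 Ab3 Eb3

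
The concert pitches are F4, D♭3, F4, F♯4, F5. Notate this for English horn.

C5 Ab3 C5 C#5 C6

Written C4 sounds as F3 on the English horn, so concert pitches are written a perfect fifth up.
F4 becomes C5
Db3 becomes Ab3
F4 becomes C5
F#4 becomes C#5
F5 becomes C6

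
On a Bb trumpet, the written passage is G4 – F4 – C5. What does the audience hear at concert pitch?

F4 Eb4 Bb4

Written C4 on the Bb trumpet sounds as Bb3, a major second lower; apply that shift to every note.
G4 → F4
F4 → Eb4
C5 → Bb4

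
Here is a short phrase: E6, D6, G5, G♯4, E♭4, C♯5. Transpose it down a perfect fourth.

E6 down a perfect fourth is B5.
A perfect fourth down from D6 gives A5.
A perfect fourth down from G5 gives D5.
G#4 down a perfect fourth is D#4.
Eb4: a fourth down reaches B, and 5 semitones makes it Bb3.
C#5: a fourth down reaches G, and 5 semitones makes it G#4.

B5 A5 D5 D#4 Bb3 G#4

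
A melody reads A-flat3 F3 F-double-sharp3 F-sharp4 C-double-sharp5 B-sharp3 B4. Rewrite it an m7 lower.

Bb2 G2 G##2 G#3 D##4 C##3 C#4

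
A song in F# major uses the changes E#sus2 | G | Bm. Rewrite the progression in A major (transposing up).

F# major up to A major is a minor third; each chord root moves by that interval while the quality stays the same.
E#sus2: root E# up a minor third → G#, giving G#sus2.
G: root G up a minor third → Bb, giving Bb.
Bm: root B up a minor third → D, giving Dm.

G#sus2 Bb Dm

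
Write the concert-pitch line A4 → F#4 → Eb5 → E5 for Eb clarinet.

F#4 D#4 C5 C#5

The Eb clarinet sounds a minor third above written, so the written part must be a minor third below concert — transpose each note down.
A4 -> F#4
F#4 -> D#4
Eb5 -> C5
E5 -> C#5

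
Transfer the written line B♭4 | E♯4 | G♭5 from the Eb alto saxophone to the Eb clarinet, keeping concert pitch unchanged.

Bb3 E#3 Gb4

First find concert pitch: the Eb alto saxophone sounds a major sixth below written, so B♭4 E♯4 G♭5 sounds Db4 G#3 Bbb4.
Then write for Eb clarinet: it sounds a minor third above written, so the part must be a minor third below concert.
Db4 → Bb3
G#3 → E#3
Bbb4 → Gb4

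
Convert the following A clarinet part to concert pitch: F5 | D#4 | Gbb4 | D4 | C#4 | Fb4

D5 B#3 Ebb4 B3 A#3 Db4

The A clarinet sounds a minor third below written, so transpose each written note down a minor third.
F5 to D5
D#4 to B#3
Gbb4 to Ebb4
D4 to B3
C#4 to A#3
Fb4 to Db4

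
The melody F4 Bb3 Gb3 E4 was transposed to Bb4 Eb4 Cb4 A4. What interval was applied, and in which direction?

From F4 to Bb4 is 4 letter names — a fourth of some quality.
F4 to Bb4 is 5 semitones, which makes it a perfect fourth; the second version is higher, so the direction is up.
Checking another pair — E4 → A4 — gives the same interval.

up a perfect fourth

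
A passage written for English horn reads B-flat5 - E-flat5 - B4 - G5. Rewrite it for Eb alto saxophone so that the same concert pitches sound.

First find concert pitch: the English horn sounds a perfect fifth below written, so B-flat5 E-flat5 B4 G5 sounds Eb5 Ab4 E4 C5.
Then write for Eb alto saxophone: it sounds a major sixth below written, so the part must be a major sixth above concert.
Eb5 → C6
Ab4 → F5
E4 → C#5
C5 → A5

C6 F5 C#5 A5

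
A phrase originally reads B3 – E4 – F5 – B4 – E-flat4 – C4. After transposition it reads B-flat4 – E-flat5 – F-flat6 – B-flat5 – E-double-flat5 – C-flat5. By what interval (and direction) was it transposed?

up a diminished octave

Take the first pair: B3 → Bb4. B to B spans 8 letter names, so the interval is some kind of octave.
B3 to Bb4 is 11 semitones, which makes it a diminished octave; the second version is higher, so the direction is up.
Checking another pair — C4 → Cb5 — gives the same interval.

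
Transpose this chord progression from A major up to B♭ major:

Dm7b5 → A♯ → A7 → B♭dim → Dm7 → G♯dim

Ebm7b5 B Bb7 Cbdim Ebm7 Adim

A major up to B♭ major is a minor second; each chord root moves by that interval while the quality stays the same.
Dm7b5: root D up a minor second → Eb, giving Ebm7b5.
A♯: root A♯ up a minor second → B, giving B.
A7: root A up a minor second → Bb, giving Bb7.
B♭dim: root B♭ up a minor second → Cb, giving Cbdim.
Dm7: root D up a minor second → Eb, giving Ebm7.
G♯dim: root G♯ up a minor second → A, giving Adim.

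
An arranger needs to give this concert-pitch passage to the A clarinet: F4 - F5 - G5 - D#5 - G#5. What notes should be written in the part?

Written C4 sounds as A3 on the A clarinet, so concert pitches are written a minor third up.
F4 -> Ab4
F5 -> Ab5
G5 -> Bb5
D#5 -> F#5
G#5 -> B5

Ab4 Ab5 Bb5 F#5 B5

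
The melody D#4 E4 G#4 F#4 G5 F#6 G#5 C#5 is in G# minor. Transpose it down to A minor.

E3 F3 A3 G3 Ab4 G5 A4 D4

G# minor to A minor down is a major seventh, so every note moves down by that interval.
D#4 gives E3
E4 gives F3
G#4 gives A3
F#4 gives G3
G5 gives Ab4
F#6 gives G5
G#5 gives A4
C#5 gives D4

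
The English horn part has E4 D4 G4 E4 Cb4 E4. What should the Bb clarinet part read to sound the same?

First find concert pitch: the English horn sounds a perfect fifth below written, so E4 D4 G4 E4 Cb4 E4 sounds A3 G3 C4 A3 Fb3 A3.
Then write for Bb clarinet: it sounds a major second below written, so the part must be a major second above concert.
A3 → B3
G3 → A3
C4 → D4
A3 → B3
Fb3 → Gb3
A3 → B3

B3 A3 D4 B3 Gb3 B3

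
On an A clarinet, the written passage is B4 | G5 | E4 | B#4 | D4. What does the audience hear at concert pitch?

The A clarinet sounds a minor third below written, so transpose each written note down a minor third.
B4 to G#4
G5 to E5
E4 to C#4
B#4 to G##4
D4 to B3

G#4 E5 C#4 G##4 B3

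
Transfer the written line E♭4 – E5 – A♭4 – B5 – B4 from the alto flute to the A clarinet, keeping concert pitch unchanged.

Db4 D5 Gb4 A5 A4

First find concert pitch: the alto flute sounds a perfect fourth below written, so E♭4 E5 A♭4 B5 B4 sounds Bb3 B4 Eb4 F#5 F#4.
Then write for A clarinet: it sounds a minor third below written, so the part must be a minor third above concert.
Bb3 → Db4
B4 → D5
Eb4 → Gb4
F#5 → A5
F#4 → A4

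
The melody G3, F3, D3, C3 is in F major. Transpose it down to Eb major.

F3 Eb3 C3 Bb2

From F down to Eb is a major second; apply that to each pitch.
G3 → F3
F3 → Eb3
D3 → C3
C3 → Bb2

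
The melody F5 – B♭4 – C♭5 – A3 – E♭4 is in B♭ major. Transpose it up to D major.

From B♭ up to D is a major third; apply that to each pitch.
F5 to A5
Bb4 to D5
Cb5 to Eb5
A3 to C#4
Eb4 to G4

A5 D5 Eb5 C#4 G4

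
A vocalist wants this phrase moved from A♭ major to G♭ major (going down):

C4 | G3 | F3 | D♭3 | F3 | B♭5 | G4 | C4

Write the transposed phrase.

Bb3 F3 Eb3 Cb3 Eb3 Ab5 F4 Bb3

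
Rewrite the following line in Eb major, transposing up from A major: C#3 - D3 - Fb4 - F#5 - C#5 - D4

G3 Ab3 Cbb5 C6 G5 Ab4

From A up to Eb is a diminished fifth; apply that to each pitch.
C#3 gives G3
D3 gives Ab3
Fb4 gives Cbb5
F#5 gives C6
C#5 gives G5
D4 gives Ab4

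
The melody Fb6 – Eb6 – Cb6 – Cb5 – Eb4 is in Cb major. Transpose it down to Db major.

Gb5 F5 Db5 Db4 F3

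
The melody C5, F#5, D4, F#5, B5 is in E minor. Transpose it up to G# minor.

E5 A#5 F#4 A#5 D#6

E minor to G# minor up is a major third, so every note moves up by that interval.
C5 -> E5
F#5 -> A#5
D4 -> F#4
F#5 -> A#5
B5 -> D#6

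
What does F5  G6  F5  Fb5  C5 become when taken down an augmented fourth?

Cb5 Db6 Cb5 Cbb5 Gb4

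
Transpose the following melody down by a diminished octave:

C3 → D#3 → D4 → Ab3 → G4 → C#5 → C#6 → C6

C#2 D##2 D#3 A2 G#3 C##4 C##5 C#5

C3 down a diminished octave is C#2.
A diminished octave down from D#3 gives D##2.
D4: an octave down reaches D, and 11 semitones makes it D#3.
A diminished octave down from Ab3 gives A2.
A diminished octave down from G4 gives G#3.
C#5: an octave down reaches C, and 11 semitones makes it C##4.
C#6: an octave down reaches C, and 11 semitones makes it C##5.
C6: an octave down reaches C, and 11 semitones makes it C#5.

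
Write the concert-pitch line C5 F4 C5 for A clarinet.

Eb5 Ab4 Eb5

Written C4 sounds as A3 on the A clarinet, so concert pitches are written a minor third up.
C5 -> Eb5
F4 -> Ab4
C5 -> Eb5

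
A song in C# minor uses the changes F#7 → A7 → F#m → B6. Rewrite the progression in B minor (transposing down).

C# minor down to B minor is a major second; each chord root moves by that interval while the quality stays the same.
F#7: root F# down a major second → E, giving E7.
A7: root A down a major second → G, giving G7.
F#m: root F# down a major second → E, giving Em.
B6: root B down a major second → A, giving A6.

E7 G7 Em A6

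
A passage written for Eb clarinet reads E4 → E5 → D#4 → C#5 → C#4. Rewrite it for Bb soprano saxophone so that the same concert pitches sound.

A4 A5 G#4 F#5 F#4

First find concert pitch: the Eb clarinet sounds a minor third above written, so E4 E5 D#4 C#5 C#4 sounds G4 G5 F#4 E5 E4.
Then write for Bb soprano saxophone: it sounds a major second below written, so the part must be a major second above concert.
G4 → A4
G5 → A5
F#4 → G#4
E5 → F#5
E4 → F#4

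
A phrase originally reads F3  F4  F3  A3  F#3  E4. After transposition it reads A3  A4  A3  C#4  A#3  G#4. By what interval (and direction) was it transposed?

From F3 to A3 is 3 letter names — a third of some quality.
F3 to A3 is 4 semitones, which makes it a major third; the second version is higher, so the direction is up.
Checking another pair — E4 → G#4 — gives the same interval.

up a major third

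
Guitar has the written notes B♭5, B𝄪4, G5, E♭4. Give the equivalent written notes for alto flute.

First find concert pitch: the guitar sounds a perfect octave below written, so B♭5 B𝄪4 G5 E♭4 sounds Bb4 B##3 G4 Eb3.
Then write for alto flute: it sounds a perfect fourth below written, so the part must be a perfect fourth above concert.
Bb4 → Eb5
B##3 → E##4
G4 → C5
Eb3 → Ab3

Eb5 E##4 C5 Ab3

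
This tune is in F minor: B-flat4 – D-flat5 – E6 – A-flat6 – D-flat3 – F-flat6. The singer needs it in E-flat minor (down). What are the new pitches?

Ab4 Cb5 D6 Gb6 Cb3 Ebb6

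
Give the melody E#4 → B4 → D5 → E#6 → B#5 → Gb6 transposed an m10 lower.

E#4: a tenth down reaches C, and 15 semitones makes it C##3.
A minor tenth down from B4 gives G#3.
D5 down a minor tenth is B3.
A minor tenth down from E#6 gives C##5.
B#5 down a minor tenth is G##4.
A minor tenth down from Gb6 gives Eb5.

C##3 G#3 B3 C##5 G##4 Eb5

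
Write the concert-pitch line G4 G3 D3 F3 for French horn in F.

D5 D4 A3 C4

The French horn in F sounds a perfect fifth below written, so the written part must be a perfect fifth above concert — transpose each note up.
G4 becomes D5
G3 becomes D4
D3 becomes A3
F3 becomes C4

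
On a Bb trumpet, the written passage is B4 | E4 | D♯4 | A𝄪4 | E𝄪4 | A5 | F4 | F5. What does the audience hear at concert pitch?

A4 D4 C#4 G##4 D##4 G5 Eb4 Eb5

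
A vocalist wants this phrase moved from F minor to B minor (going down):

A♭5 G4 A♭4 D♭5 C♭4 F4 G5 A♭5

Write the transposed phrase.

From F down to B is a diminished fifth; apply that to each pitch.
Ab5 → D5
G4 → C#4
Ab4 → D4
Db5 → G4
Cb4 → F3
F4 → B3
G5 → C#5
Ab5 → D5

D5 C#4 D4 G4 F3 B3 C#5 D5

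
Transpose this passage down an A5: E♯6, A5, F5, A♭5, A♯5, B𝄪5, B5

A5 Db5 Bbb4 Dbb5 D5 E#5 Eb5

An augmented fifth down from E#6 gives A5.
A5: a fifth down reaches D, and 8 semitones makes it Db5.
F5 down an augmented fifth is Bbb4.
Ab5: a fifth down reaches D, and 8 semitones makes it Dbb5.
A#5: a fifth down reaches D, and 8 semitones makes it D5.
An augmented fifth down from B##5 gives E#5.
B5 down an augmented fifth is Eb5.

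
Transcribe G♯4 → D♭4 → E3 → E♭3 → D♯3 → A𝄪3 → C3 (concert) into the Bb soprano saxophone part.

Written C4 sounds as Bb3 on the Bb soprano saxophone, so concert pitches are written a major second up.
G#4 becomes A#4
Db4 becomes Eb4
E3 becomes F#3
Eb3 becomes F3
D#3 becomes E#3
A##3 becomes B##3
C3 becomes D3

A#4 Eb4 F#3 F3 E#3 B##3 D3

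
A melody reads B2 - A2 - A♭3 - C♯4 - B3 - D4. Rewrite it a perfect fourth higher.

E3 D3 Db4 F#4 E4 G4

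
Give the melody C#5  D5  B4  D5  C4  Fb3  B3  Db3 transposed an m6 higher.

A5 Bb5 G5 Bb5 Ab4 Dbb4 G4 Bbb3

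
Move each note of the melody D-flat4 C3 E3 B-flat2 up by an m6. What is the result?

Bbb4 Ab3 C4 Gb3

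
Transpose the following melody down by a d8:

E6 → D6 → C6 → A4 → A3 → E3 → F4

E#5 D#5 C#5 A#3 A#2 E#2 F#3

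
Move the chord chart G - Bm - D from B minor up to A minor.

F Am C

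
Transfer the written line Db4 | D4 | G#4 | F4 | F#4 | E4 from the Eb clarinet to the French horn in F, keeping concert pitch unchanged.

Cb5 C5 F#5 Eb5 E5 D5

First find concert pitch: the Eb clarinet sounds a minor third above written, so Db4 D4 G#4 F4 F#4 E4 sounds Fb4 F4 B4 Ab4 A4 G4.
Then write for French horn in F: it sounds a perfect fifth below written, so the part must be a perfect fifth above concert.
Fb4 → Cb5
F4 → C5
B4 → F#5
Ab4 → Eb5
A4 → E5
G4 → D5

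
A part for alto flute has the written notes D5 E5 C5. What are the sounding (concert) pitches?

A4 B4 G4

The alto flute sounds a perfect fourth below written, so transpose each written note down a perfect fourth.
D5 -> A4
E5 -> B4
C5 -> G4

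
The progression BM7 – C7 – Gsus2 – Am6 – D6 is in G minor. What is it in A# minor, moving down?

C##M7 D#7 A#sus2 B#m6 E#6

G minor down to A# minor is a diminished seventh; each chord root moves by that interval while the quality stays the same.
BM7: root B down a diminished seventh → C##, giving C##M7.
C7: root C down a diminished seventh → D#, giving D#7.
Gsus2: root G down a diminished seventh → A#, giving A#sus2.
Am6: root A down a diminished seventh → B#, giving B#m6.
D6: root D down a diminished seventh → E#, giving E#6.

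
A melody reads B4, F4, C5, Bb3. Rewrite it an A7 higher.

B4: a seventh up reaches A, and 12 semitones makes it A##5.
F4 up an augmented seventh is E#5.
An augmented seventh up from C5 gives B#5.
An augmented seventh up from Bb3 gives A#4.

A##5 E#5 B#5 A#4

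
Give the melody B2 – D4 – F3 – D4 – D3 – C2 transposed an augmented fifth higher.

F##3 A#4 C#4 A#4 A#3 G#2

An augmented fifth up from B2 gives F##3.
An augmented fifth up from D4 gives A#4.
F3: a fifth up reaches C, and 8 semitones makes it C#4.
D4: a fifth up reaches A, and 8 semitones makes it A#4.
D3 up an augmented fifth is A#3.
C2 up an augmented fifth is G#2.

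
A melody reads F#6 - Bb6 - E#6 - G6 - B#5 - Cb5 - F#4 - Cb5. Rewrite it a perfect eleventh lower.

F#6: an eleventh down reaches C, and 17 semitones makes it C#5.
Bb6: an eleventh down reaches F, and 17 semitones makes it F5.
A perfect eleventh down from E#6 gives B#4.
A perfect eleventh down from G6 gives D5.
B#5: an eleventh down reaches F, and 17 semitones makes it F##4.
Cb5 down a perfect eleventh is Gb3.
F#4 down a perfect eleventh is C#3.
Cb5 down a perfect eleventh is Gb3.

C#5 F5 B#4 D5 F##4 Gb3 C#3 Gb3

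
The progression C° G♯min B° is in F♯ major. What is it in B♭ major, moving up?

Fb° Cmin Eb°

F♯ major up to B♭ major is a diminished fourth; each chord root moves by that interval while the quality stays the same.
C°: root C up a diminished fourth → Fb, giving Fb°.
G♯min: root G♯ up a diminished fourth → C, giving Cmin.
B°: root B up a diminished fourth → Eb, giving Eb°.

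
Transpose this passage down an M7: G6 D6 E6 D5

Ab5 Eb5 F5 Eb4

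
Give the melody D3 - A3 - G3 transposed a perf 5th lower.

G2 D3 C3

D3: a fifth down reaches G, and 7 semitones makes it G2.
A3: a fifth down reaches D, and 7 semitones makes it D3.
A perfect fifth down from G3 gives C3.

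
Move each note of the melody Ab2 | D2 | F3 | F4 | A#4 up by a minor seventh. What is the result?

Gb3 C3 Eb4 Eb5 G#5

Ab2 gives Gb3
D2 gives C3
F3 gives Eb4
F4 gives Eb5
A#4 gives G#5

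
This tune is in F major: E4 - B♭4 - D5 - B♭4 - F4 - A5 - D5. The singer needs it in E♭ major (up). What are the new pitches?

D5 Ab5 C6 Ab5 Eb5 G6 C6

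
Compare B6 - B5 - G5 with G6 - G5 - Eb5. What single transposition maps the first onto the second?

Take the first pair: B6 → G6. B to G spans 3 letter names, so the interval is some kind of third.
G6 to B6 is 4 semitones, which makes it a major third; the second version is lower, so the direction is down.
Checking another pair — G5 → Eb5 — gives the same interval.

down a major third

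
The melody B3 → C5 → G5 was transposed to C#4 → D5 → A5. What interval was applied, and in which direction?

up a major second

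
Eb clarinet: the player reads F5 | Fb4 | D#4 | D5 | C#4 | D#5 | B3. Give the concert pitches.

The Eb clarinet sounds a minor third above written, so transpose each written note up a minor third.
F5 gives Ab5
Fb4 gives Abb4
D#4 gives F#4
D5 gives F5
C#4 gives E4
D#5 gives F#5
B3 gives D4

Ab5 Abb4 F#4 F5 E4 F#5 D4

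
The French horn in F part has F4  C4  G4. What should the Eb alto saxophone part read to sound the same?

G4 D4 A4

First find concert pitch: the French horn in F sounds a perfect fifth below written, so F4 C4 G4 sounds Bb3 F3 C4.
Then write for Eb alto saxophone: it sounds a major sixth below written, so the part must be a major sixth above concert.
Bb3 → G4
F3 → D4
C4 → A4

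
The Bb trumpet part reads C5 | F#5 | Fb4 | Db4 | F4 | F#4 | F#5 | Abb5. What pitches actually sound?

Bb4 E5 Ebb4 Cb4 Eb4 E4 E5 Gbb5

The Bb trumpet sounds a major second below written, so transpose each written note down a major second.
C5 becomes Bb4
F#5 becomes E5
Fb4 becomes Ebb4
Db4 becomes Cb4
F4 becomes Eb4
F#4 becomes E4
F#5 becomes E5
Abb5 becomes Gbb5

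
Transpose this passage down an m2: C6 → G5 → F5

C6: a second down reaches B, and 1 semitone makes it B5.
G5: a second down reaches F, and 1 semitone makes it F#5.
A minor second down from F5 gives E5.

B5 F#5 E5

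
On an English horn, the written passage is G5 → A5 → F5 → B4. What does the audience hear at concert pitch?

C5 D5 Bb4 E4

Written C4 on the English horn sounds as F3, a perfect fifth lower; apply that shift to every note.
G5 gives C5
A5 gives D5
F5 gives Bb4
B4 gives E4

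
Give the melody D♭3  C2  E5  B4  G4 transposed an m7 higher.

Cb4 Bb2 D6 A5 F5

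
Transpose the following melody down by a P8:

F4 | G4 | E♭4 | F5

F4 gives F3
G4 gives G3
Eb4 gives Eb3
F5 gives F4

F3 G3 Eb3 F4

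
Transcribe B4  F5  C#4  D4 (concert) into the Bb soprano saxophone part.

C#5 G5 D#4 E4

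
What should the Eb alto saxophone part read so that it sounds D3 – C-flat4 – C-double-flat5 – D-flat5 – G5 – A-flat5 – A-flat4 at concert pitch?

B3 Ab4 Abb5 Bb5 E6 F6 F5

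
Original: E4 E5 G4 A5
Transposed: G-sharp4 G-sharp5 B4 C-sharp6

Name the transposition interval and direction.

up a major third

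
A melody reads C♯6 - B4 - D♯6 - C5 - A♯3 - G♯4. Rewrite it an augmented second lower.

Bb5 Ab4 C6 Bbb4 G3 F4

C#6 gives Bb5
B4 gives Ab4
D#6 gives C6
C5 gives Bbb4
A#3 gives G3
G#4 gives F4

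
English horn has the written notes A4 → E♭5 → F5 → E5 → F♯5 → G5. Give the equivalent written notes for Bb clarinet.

First find concert pitch: the English horn sounds a perfect fifth below written, so A4 E♭5 F5 E5 F♯5 G5 sounds D4 Ab4 Bb4 A4 B4 C5.
Then write for Bb clarinet: it sounds a major second below written, so the part must be a major second above concert.
D4 → E4
Ab4 → Bb4
Bb4 → C5
A4 → B4
B4 → C#5
C5 → D5

E4 Bb4 C5 B4 C#5 D5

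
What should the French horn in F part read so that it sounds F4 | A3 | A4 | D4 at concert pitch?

C5 E4 E5 A4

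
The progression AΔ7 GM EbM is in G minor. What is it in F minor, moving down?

G minor down to F minor is a major second; each chord root moves by that interval while the quality stays the same.
AΔ7: root A down a major second → G, giving GΔ7.
GM: root G down a major second → F, giving FM.
EbM: root Eb down a major second → Db, giving DbM.

GΔ7 FM DbM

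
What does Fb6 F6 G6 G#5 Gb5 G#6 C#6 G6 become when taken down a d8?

Fb6 becomes F5
F6 becomes F#5
G6 becomes G#5
G#5 becomes G##4
Gb5 becomes G4
G#6 becomes G##5
C#6 becomes C##5
G6 becomes G#5

F5 F#5 G#5 G##4 G4 G##5 C##5 G#5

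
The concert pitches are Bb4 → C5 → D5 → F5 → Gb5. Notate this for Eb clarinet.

The Eb clarinet sounds a minor third above written, so the written part must be a minor third below concert — transpose each note down.
Bb4 gives G4
C5 gives A4
D5 gives B4
F5 gives D5
Gb5 gives Eb5

G4 A4 B4 D5 Eb5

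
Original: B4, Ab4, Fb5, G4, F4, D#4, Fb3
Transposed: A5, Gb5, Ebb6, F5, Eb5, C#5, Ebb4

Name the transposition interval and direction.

up a minor seventh

Take the first pair: B4 → A5. B to A spans 7 letter names, so the interval is some kind of seventh.
B4 to A5 is 10 semitones, which makes it a minor seventh; the second version is higher, so the direction is up.
Checking another pair — Fb3 → Ebb4 — gives the same interval.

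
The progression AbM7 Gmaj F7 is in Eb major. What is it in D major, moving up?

GM7 F#maj E7

Eb major up to D major is a major seventh; each chord root moves by that interval while the quality stays the same.
AbM7: root Ab up a major seventh → G, giving GM7.
Gmaj: root G up a major seventh → F#, giving F#maj.
F7: root F up a major seventh → E, giving E7.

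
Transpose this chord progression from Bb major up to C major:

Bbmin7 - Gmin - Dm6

Cmin7 Amin Em6

Bb major up to C major is a major second; each chord root moves by that interval while the quality stays the same.
Bbmin7: root Bb up a major second → C, giving Cmin7.
Gmin: root G up a major second → A, giving Amin.
Dm6: root D up a major second → E, giving Em6.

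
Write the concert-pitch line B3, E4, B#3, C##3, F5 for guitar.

B4 E5 B#4 C##4 F6

Written C4 sounds as C3 on the guitar, so concert pitches are written a perfect octave up.
B3 gives B4
E4 gives E5
B#3 gives B#4
C##3 gives C##4
F5 gives F6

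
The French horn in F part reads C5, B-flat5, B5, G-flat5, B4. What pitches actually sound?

F4 Eb5 E5 Cb5 E4

Written C4 on the French horn in F sounds as F3, a perfect fifth lower; apply that shift to every note.
C5 → F4
Bb5 → Eb5
B5 → E5
Gb5 → Cb5
B4 → E4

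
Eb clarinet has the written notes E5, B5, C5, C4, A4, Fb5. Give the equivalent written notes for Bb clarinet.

A5 E6 F5 F4 D5 Bbb5

First find concert pitch: the Eb clarinet sounds a minor third above written, so E5 B5 C5 C4 A4 Fb5 sounds G5 D6 Eb5 Eb4 C5 Abb5.
Then write for Bb clarinet: it sounds a major second below written, so the part must be a major second above concert.
G5 → A5
D6 → E6
Eb5 → F5
Eb4 → F4
C5 → D5
Abb5 → Bbb5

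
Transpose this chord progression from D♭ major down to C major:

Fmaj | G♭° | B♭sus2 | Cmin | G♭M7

Emaj F° Asus2 Bmin FM7

D♭ major down to C major is a minor second; each chord root moves by that interval while the quality stays the same.
Fmaj: root F down a minor second → E, giving Emaj.
G♭°: root G♭ down a minor second → F, giving F°.
B♭sus2: root B♭ down a minor second → A, giving Asus2.
Cmin: root C down a minor second → B, giving Bmin.
G♭M7: root G♭ down a minor second → F, giving FM7.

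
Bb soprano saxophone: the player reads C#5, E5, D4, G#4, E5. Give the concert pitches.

Written C4 on the Bb soprano saxophone sounds as Bb3, a major second lower; apply that shift to every note.
C#5 -> B4
E5 -> D5
D4 -> C4
G#4 -> F#4
E5 -> D5

B4 D5 C4 F#4 D5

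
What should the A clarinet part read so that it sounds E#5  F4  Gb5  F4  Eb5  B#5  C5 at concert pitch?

Written C4 sounds as A3 on the A clarinet, so concert pitches are written a minor third up.
E#5 gives G#5
F4 gives Ab4
Gb5 gives Bbb5
F4 gives Ab4
Eb5 gives Gb5
B#5 gives D#6
C5 gives Eb5

G#5 Ab4 Bbb5 Ab4 Gb5 D#6 Eb5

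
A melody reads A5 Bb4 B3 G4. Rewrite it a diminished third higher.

Cb6 Dbb5 Db4 Bbb4

A diminished third up from A5 gives Cb6.
Bb4 up a diminished third is Dbb5.
A diminished third up from B3 gives Db4.
A diminished third up from G4 gives Bbb4.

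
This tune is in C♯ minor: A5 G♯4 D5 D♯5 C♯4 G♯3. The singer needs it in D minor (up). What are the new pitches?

Bb5 A4 Eb5 E5 D4 A3

From C♯ up to D is a minor second; apply that to each pitch.
A5 becomes Bb5
G#4 becomes A4
D5 becomes Eb5
D#5 becomes E5
C#4 becomes D4
G#3 becomes A3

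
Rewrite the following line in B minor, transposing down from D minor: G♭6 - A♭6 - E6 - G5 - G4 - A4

Eb6 F6 C#6 E5 E4 F#4

D minor to B minor down is a minor third, so every note moves down by that interval.
Gb6 → Eb6
Ab6 → F6
E6 → C#6
G5 → E5
G4 → E4
A4 → F#4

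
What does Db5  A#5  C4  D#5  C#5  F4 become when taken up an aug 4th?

Db5 becomes G5
A#5 becomes D##6
C4 becomes F#4
D#5 becomes G##5
C#5 becomes F##5
F4 becomes B4

G5 D##6 F#4 G##5 F##5 B4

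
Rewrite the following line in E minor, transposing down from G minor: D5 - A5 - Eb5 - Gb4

B4 F#5 C5 Eb4

From G down to E is a minor third; apply that to each pitch.
D5 -> B4
A5 -> F#5
Eb5 -> C5
Gb4 -> Eb4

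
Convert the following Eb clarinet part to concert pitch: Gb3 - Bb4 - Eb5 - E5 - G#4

Bbb3 Db5 Gb5 G5 B4

Written C4 on the Eb clarinet sounds as Eb4, a minor third higher; apply that shift to every note.
Gb3 gives Bbb3
Bb4 gives Db5
Eb5 gives Gb5
E5 gives G5
G#4 gives B4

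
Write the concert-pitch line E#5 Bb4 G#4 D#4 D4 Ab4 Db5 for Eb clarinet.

C##5 G4 E#4 B#3 B3 F4 Bb4

The Eb clarinet sounds a minor third above written, so the written part must be a minor third below concert — transpose each note down.
E#5 to C##5
Bb4 to G4
G#4 to E#4
D#4 to B#3
D4 to B3
Ab4 to F4
Db5 to Bb4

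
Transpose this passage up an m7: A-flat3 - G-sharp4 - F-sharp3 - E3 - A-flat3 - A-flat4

Gb4 F#5 E4 D4 Gb4 Gb5

Ab3 → Gb4
G#4 → F#5
F#3 → E4
E3 → D4
Ab3 → Gb4
Ab4 → Gb5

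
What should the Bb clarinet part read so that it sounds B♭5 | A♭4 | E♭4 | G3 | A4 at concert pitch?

The Bb clarinet sounds a major second below written, so the written part must be a major second above concert — transpose each note up.
Bb5 to C6
Ab4 to Bb4
Eb4 to F4
G3 to A3
A4 to B4

C6 Bb4 F4 A3 B4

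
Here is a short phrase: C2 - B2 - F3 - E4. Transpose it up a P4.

C2 -> F2
B2 -> E3
F3 -> Bb3
E4 -> A4

F2 E3 Bb3 A4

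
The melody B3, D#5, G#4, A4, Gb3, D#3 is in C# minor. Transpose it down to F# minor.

E3 G#4 C#4 D4 Cb3 G#2

From C# down to F# is a perfect fifth; apply that to each pitch.
B3 becomes E3
D#5 becomes G#4
G#4 becomes C#4
A4 becomes D4
Gb3 becomes Cb3
D#3 becomes G#2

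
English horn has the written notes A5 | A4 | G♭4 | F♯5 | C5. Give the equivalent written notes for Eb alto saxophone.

First find concert pitch: the English horn sounds a perfect fifth below written, so A5 A4 G♭4 F♯5 C5 sounds D5 D4 Cb4 B4 F4.
Then write for Eb alto saxophone: it sounds a major sixth below written, so the part must be a major sixth above concert.
D5 → B5
D4 → B4
Cb4 → Ab4
B4 → G#5
F4 → D5

B5 B4 Ab4 G#5 D5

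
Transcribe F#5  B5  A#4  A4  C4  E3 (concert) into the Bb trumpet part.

The Bb trumpet sounds a major second below written, so the written part must be a major second above concert — transpose each note up.
F#5 -> G#5
B5 -> C#6
A#4 -> B#4
A4 -> B4
C4 -> D4
E3 -> F#3

G#5 C#6 B#4 B4 D4 F#3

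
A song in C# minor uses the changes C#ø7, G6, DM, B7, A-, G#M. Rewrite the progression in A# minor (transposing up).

C# minor up to A# minor is a major sixth; each chord root moves by that interval while the quality stays the same.
C#ø7: root C# up a major sixth → A#, giving A#ø7.
G6: root G up a major sixth → E, giving E6.
DM: root D up a major sixth → B, giving BM.
B7: root B up a major sixth → G#, giving G#7.
A-: root A up a major sixth → F#, giving F#-.
G#M: root G# up a major sixth → E#, giving E#M.

A#ø7 E6 BM G#7 F#- E#M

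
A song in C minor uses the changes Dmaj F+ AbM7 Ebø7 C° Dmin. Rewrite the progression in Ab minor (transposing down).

Bbmaj Db+ FbM7 Cbø7 Ab° Bbmin

C minor down to Ab minor is a major third; each chord root moves by that interval while the quality stays the same.
Dmaj: root D down a major third → Bb, giving Bbmaj.
F+: root F down a major third → Db, giving Db+.
AbM7: root Ab down a major third → Fb, giving FbM7.
Ebø7: root Eb down a major third → Cb, giving Cbø7.
C°: root C down a major third → Ab, giving Ab°.
Dmin: root D down a major third → Bb, giving Bbmin.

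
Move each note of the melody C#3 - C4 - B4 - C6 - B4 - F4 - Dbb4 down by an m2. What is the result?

C#3 gives B#2
C4 gives B3
B4 gives A#4
C6 gives B5
B4 gives A#4
F4 gives E4
Dbb4 gives Cb4

B#2 B3 A#4 B5 A#4 E4 Cb4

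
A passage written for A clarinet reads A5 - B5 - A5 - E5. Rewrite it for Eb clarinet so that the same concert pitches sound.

D#5 E#5 D#5 A#4

First find concert pitch: the A clarinet sounds a minor third below written, so A5 B5 A5 E5 sounds F#5 G#5 F#5 C#5.
Then write for Eb clarinet: it sounds a minor third above written, so the part must be a minor third below concert.
F#5 → D#5
G#5 → E#5
F#5 → D#5
C#5 → A#4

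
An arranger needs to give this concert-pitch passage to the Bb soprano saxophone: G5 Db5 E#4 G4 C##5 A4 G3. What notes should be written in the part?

A5 Eb5 F##4 A4 D##5 B4 A3

Written C4 sounds as Bb3 on the Bb soprano saxophone, so concert pitches are written a major second up.
G5 -> A5
Db5 -> Eb5
E#4 -> F##4
G4 -> A4
C##5 -> D##5
A4 -> B4
G3 -> A3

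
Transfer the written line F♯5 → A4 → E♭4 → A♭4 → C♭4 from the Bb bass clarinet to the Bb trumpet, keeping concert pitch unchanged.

F#4 A3 Eb3 Ab3 Cb3

First find concert pitch: the Bb bass clarinet sounds a major ninth below written, so F♯5 A4 E♭4 A♭4 C♭4 sounds E4 G3 Db3 Gb3 Bbb2.
Then write for Bb trumpet: it sounds a major second below written, so the part must be a major second above concert.
E4 → F#4
G3 → A3
Db3 → Eb3
Gb3 → Ab3
Bbb2 → Cb3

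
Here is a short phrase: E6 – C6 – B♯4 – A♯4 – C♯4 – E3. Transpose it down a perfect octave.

E5 C5 B#3 A#3 C#3 E2

E6 to E5
C6 to C5
B#4 to B#3
A#4 to A#3
C#4 to C#3
E3 to E2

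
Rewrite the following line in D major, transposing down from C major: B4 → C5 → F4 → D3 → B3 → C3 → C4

C#4 D4 G3 E2 C#3 D2 D3

C major to D major down is a minor seventh, so every note moves down by that interval.
B4 -> C#4
C5 -> D4
F4 -> G3
D3 -> E2
B3 -> C#3
C3 -> D2
C4 -> D3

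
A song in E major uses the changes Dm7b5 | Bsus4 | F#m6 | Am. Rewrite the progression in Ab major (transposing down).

Gbm7b5 Ebsus4 Bbm6 Dbm

E major down to Ab major is an augmented fifth; each chord root moves by that interval while the quality stays the same.
Dm7b5: root D down an augmented fifth → Gb, giving Gbm7b5.
Bsus4: root B down an augmented fifth → Eb, giving Ebsus4.
F#m6: root F# down an augmented fifth → Bb, giving Bbm6.
Am: root A down an augmented fifth → Db, giving Dbm.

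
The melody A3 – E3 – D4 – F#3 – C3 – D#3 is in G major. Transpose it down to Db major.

Eb3 Bb2 Ab3 C3 Gb2 A2

G major to Db major down is an augmented fourth, so every note moves down by that interval.
A3 -> Eb3
E3 -> Bb2
D4 -> Ab3
F#3 -> C3
C3 -> Gb2
D#3 -> A2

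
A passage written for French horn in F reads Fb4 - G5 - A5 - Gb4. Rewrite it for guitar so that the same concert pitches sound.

Bbb4 C6 D6 Cb5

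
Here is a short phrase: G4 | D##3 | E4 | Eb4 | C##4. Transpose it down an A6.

Bbb3 F#2 Gb3 Gbb3 E3

An augmented sixth down from G4 gives Bbb3.
D##3 down an augmented sixth is F#2.
E4: a sixth down reaches G, and 10 semitones makes it Gb3.
Eb4: a sixth down reaches G, and 10 semitones makes it Gbb3.
An augmented sixth down from C##4 gives E3.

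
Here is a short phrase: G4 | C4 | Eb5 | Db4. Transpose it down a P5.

C4 F3 Ab4 Gb3

G4 down a perfect fifth is C4.
A perfect fifth down from C4 gives F3.
A perfect fifth down from Eb5 gives Ab4.
Db4: a fifth down reaches G, and 7 semitones makes it Gb3.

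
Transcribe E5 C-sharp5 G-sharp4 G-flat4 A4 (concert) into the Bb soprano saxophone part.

F#5 D#5 A#4 Ab4 B4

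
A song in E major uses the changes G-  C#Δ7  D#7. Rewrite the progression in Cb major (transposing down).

E major down to Cb major is an augmented third; each chord root moves by that interval while the quality stays the same.
G-: root G down an augmented third → Ebb, giving Ebb-.
C#Δ7: root C# down an augmented third → Ab, giving AbΔ7.
D#7: root D# down an augmented third → Bb, giving Bb7.

Ebb- AbΔ7 Bb7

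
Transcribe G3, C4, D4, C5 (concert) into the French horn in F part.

D4 G4 A4 G5

Written C4 sounds as F3 on the French horn in F, so concert pitches are written a perfect fifth up.
G3 becomes D4
C4 becomes G4
D4 becomes A4
C5 becomes G5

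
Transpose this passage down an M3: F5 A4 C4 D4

Db5 F4 Ab3 Bb3

A major third down from F5 gives Db5.
A major third down from A4 gives F4.
C4: a third down reaches A, and 4 semitones makes it Ab3.
D4 down a major third is Bb3.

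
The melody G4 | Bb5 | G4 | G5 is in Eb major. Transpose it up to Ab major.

From Eb up to Ab is a perfect fourth; apply that to each pitch.
G4 to C5
Bb5 to Eb6
G4 to C5
G5 to C6

C5 Eb6 C5 C6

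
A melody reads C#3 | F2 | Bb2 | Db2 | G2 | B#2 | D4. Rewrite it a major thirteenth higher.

A#4 D4 G4 Bb3 E4 G##4 B5

C#3 -> A#4
F2 -> D4
Bb2 -> G4
Db2 -> Bb3
G2 -> E4
B#2 -> G##4
D4 -> B5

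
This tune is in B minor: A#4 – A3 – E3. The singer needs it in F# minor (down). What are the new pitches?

E#4 E3 B2

B minor to F# minor down is a perfect fourth, so every note moves down by that interval.
A#4 -> E#4
A3 -> E3
E3 -> B2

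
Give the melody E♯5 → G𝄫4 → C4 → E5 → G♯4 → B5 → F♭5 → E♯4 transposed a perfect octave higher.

E#6 Gbb5 C5 E6 G#5 B6 Fb6 E#5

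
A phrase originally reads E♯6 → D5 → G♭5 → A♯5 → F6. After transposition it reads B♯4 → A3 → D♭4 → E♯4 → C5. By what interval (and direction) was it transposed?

down a perfect eleventh

From E#6 to B#4 is 11 letter names — an eleventh of some quality.
B#4 to E#6 is 17 semitones, which makes it a perfect eleventh; the second version is lower, so the direction is down.
Checking another pair — F6 → C5 — gives the same interval.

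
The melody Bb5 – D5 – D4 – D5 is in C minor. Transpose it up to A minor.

G6 B5 B4 B5

From C up to A is a major sixth; apply that to each pitch.
Bb5 to G6
D5 to B5
D4 to B4
D5 to B5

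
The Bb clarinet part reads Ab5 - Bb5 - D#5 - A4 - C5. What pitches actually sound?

The Bb clarinet sounds a major second below written, so transpose each written note down a major second.
Ab5 gives Gb5
Bb5 gives Ab5
D#5 gives C#5
A4 gives G4
C5 gives Bb4

Gb5 Ab5 C#5 G4 Bb4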